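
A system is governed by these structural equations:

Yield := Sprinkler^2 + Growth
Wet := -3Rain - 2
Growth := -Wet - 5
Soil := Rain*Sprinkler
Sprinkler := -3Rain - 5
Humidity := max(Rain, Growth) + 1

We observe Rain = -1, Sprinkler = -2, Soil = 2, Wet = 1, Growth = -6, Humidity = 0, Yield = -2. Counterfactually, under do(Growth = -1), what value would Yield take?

3

Under do(Growth=-1), the mechanism Growth := -Wet - 5 is discarded; Growth is fixed at -1.
Sprinkler = -3Rain - 5  [with Rain=-1]  = -2
Yield = Sprinkler^2 + Growth  [with Sprinkler=-2, Growth=-1]  = 3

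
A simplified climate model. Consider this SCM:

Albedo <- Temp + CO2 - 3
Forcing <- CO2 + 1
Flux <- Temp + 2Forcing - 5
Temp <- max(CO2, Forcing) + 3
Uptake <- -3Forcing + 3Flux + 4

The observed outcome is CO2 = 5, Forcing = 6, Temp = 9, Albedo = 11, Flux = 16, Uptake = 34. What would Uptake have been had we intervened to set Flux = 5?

The intervention breaks the incoming arrows to Flux: Flux <- Temp + 2Forcing - 5 no longer applies, and Flux = 5.
Forcing = CO2 + 1  [with CO2=5]  = 6
Uptake = -3Forcing + 3Flux + 4  [with Forcing=6, Flux=5]  = 1

1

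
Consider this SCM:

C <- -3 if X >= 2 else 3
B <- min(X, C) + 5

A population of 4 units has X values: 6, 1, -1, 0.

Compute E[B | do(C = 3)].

5.75

do(C=3) breaks C's dependence on X. With C=3 fixed, B across the units is 8, 6, 4, 5, mean 5.75.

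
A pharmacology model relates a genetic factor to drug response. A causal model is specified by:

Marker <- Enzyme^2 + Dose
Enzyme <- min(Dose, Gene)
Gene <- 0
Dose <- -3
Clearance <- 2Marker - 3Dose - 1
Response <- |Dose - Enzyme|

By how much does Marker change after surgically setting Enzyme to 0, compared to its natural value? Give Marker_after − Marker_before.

The intervention breaks the incoming arrows to Enzyme: Enzyme <- min(Dose, Gene) no longer applies, and Enzyme = 0.
Marker = Enzyme^2 + Dose  [with Enzyme=0, Dose=-3]  = -3
Without intervention: Enzyme = min(Dose, Gene)  [with Dose=-3, Gene=0]  = -3; Marker = Enzyme^2 + Dose  [with Enzyme=-3, Dose=-3]  = 6.
Change = -3 − 6 = -9.

-9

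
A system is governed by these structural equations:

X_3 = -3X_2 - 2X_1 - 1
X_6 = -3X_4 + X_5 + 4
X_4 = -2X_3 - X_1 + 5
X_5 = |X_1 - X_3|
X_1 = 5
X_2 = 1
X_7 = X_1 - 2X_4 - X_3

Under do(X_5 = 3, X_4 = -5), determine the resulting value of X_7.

Setting X_5 = 3, X_4 = -5 by intervention discards those variables' equations.
X_3 = -3X_2 - 2X_1 - 1  [with X_2=1, X_1=5]  = -14
X_7 = X_1 - 2X_4 - X_3  [with X_1=5, X_4=-5, X_3=-14]  = 29

29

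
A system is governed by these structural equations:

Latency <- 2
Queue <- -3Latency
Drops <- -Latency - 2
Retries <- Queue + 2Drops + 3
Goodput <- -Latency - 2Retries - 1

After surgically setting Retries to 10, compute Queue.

The intervention breaks the incoming arrows to Retries: Retries <- Queue + 2Drops + 3 no longer applies, and Retries = 10.
Since Queue is not a descendant of the intervened variable, it is unaffected.
Queue = -3Latency  [with Latency=2]  = -6

-6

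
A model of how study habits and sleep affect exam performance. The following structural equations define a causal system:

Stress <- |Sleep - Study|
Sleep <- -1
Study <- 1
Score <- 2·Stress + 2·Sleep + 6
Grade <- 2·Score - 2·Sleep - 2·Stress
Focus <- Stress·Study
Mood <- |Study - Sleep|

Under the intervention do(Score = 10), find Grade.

18

Under do(Score=10), the mechanism Score <- 2·Stress + 2·Sleep + 6 is discarded; Score is fixed at 10.
Stress = |Sleep - Study|  [with Sleep=-1, Study=1]  = 2
Grade = 2·Score - 2·Sleep - 2·Stress  [with Score=10, Sleep=-1, Stress=2]  = 18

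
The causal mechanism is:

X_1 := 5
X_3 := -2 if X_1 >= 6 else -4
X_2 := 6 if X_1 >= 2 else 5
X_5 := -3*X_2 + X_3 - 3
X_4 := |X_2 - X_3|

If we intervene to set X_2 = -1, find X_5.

do(X_2=-1) replaces the equation X_2 := 6 if X_1 >= 2 else 5 with the constant X_2 = -1.
X_3 = -2 if X_1 >= 6 else -4  [with X_1=5]  = -4
X_5 = -3*X_2 + X_3 - 3  [with X_2=-1, X_3=-4]  = -4

-4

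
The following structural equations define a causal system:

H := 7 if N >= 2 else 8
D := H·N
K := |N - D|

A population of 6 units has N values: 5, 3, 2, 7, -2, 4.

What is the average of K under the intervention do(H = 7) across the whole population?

The intervention sets H=7 in all 6 units regardless of N. Recomputing K per unit gives 30, 18, 12, 42, 12, 24; average 23.

23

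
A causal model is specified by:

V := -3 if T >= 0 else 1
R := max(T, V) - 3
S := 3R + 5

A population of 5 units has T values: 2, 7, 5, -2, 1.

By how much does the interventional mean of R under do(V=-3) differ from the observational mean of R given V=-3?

-1.15

The intervention sets V=-3 in all 5 units regardless of T. Recomputing R per unit gives -1, 4, 2, -5, -2; average -0.4.
E[R|V=-3] averages over only the 4 units with V=-3 (T = 2, 7, 5, 1): R = -1, 4, 2, -2, mean 0.75.
Difference = -0.4 − 0.75 = -1.15.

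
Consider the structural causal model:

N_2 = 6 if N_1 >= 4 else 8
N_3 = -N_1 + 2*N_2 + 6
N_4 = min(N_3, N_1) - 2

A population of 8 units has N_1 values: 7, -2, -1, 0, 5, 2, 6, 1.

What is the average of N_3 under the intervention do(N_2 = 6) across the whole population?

15.75

Every unit gets N_2=6 under the intervention. N_3 values become 11, 20, 19, 18, 13, 16, 12, 17; E[N_3|do(N_2=6)] = 15.75.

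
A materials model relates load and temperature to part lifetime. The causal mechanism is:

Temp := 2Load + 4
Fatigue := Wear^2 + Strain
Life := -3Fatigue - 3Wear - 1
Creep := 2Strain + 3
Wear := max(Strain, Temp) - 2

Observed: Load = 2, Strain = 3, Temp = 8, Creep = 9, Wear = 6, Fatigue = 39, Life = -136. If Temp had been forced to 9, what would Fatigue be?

The intervention breaks the incoming arrows to Temp: Temp := 2Load + 4 no longer applies, and Temp = 9.
Wear = max(Strain, Temp) - 2  [with Strain=3, Temp=9]  = 7
Fatigue = Wear^2 + Strain  [with Wear=7, Strain=3]  = 52

52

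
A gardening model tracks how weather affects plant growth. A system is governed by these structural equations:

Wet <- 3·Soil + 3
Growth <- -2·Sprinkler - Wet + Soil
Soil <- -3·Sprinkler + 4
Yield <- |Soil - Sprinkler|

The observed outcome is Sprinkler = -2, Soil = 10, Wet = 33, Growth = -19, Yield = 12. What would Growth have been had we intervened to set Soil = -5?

11

Under do(Soil=-5), the mechanism Soil <- -3·Sprinkler + 4 is discarded; Soil is fixed at -5.
Wet = 3·Soil + 3  [with Soil=-5]  = -12
Growth = -2·Sprinkler - Wet + Soil  [with Sprinkler=-2, Wet=-12, Soil=-5]  = 11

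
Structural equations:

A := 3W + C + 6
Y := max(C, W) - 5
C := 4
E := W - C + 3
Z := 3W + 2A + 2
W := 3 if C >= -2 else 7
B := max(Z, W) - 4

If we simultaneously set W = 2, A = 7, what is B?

18

Under do(W = 2, A = 7), each intervened variable's structural equation is replaced by its fixed value.
Z = 3W + 2A + 2  [with W=2, A=7]  = 22
B = max(Z, W) - 4  [with Z=22, W=2]  = 18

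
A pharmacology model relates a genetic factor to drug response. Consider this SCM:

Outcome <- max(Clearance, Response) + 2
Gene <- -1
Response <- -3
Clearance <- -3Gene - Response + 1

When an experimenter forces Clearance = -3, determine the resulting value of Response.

-3

Under do(Clearance=-3), the mechanism Clearance <- -3Gene - Response + 1 is discarded; Clearance is fixed at -3.
Since Response is not a descendant of the intervened variable, it is unaffected.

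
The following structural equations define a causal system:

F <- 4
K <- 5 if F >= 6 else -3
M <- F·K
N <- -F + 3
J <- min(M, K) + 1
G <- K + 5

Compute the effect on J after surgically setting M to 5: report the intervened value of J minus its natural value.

9

do(M=5) replaces the equation M <- F·K with the constant M = 5.
K = 5 if F >= 6 else -3  [with F=4]  = -3
J = min(M, K) + 1  [with M=5, K=-3]  = -2
Without intervention: K = 5 if F >= 6 else -3  [with F=4]  = -3; M = F·K  [with F=4, K=-3]  = -12; J = min(M, K) + 1  [with M=-12, K=-3]  = -11.
Change = -2 − (-11) = 9.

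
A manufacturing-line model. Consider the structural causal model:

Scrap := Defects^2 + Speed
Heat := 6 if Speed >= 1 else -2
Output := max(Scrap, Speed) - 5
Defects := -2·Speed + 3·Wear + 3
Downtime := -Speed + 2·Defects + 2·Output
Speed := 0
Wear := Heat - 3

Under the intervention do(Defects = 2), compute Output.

Under do(Defects=2), the mechanism Defects := -2·Speed + 3·Wear + 3 is discarded; Defects is fixed at 2.
Scrap = Defects^2 + Speed  [with Defects=2, Speed=0]  = 4
Output = max(Scrap, Speed) - 5  [with Scrap=4, Speed=0]  = -1

-1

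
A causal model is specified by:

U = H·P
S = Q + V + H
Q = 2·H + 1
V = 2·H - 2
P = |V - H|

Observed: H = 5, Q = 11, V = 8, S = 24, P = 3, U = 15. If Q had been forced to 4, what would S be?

Under do(Q=4), the mechanism Q = 2·H + 1 is discarded; Q is fixed at 4.
V = 2·H - 2  [with H=5]  = 8
S = Q + V + H  [with Q=4, V=8, H=5]  = 17

17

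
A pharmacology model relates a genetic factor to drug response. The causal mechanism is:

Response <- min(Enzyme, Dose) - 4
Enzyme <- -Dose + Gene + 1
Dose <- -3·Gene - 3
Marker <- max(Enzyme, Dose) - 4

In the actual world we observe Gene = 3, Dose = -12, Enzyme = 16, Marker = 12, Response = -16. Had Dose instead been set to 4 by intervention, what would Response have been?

do(Dose=4) replaces the equation Dose <- -3·Gene - 3 with the constant Dose = 4.
Enzyme = -Dose + Gene + 1  [with Dose=4, Gene=3]  = 0
Response = min(Enzyme, Dose) - 4  [with Enzyme=0, Dose=4]  = -4

-4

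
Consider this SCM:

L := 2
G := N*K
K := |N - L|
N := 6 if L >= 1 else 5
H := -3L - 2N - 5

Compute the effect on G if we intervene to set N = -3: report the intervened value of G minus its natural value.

do(N=-3) replaces the equation N := 6 if L >= 1 else 5 with the constant N = -3.
K = |N - L|  [with N=-3, L=2]  = 5
G = N*K  [with N=-3, K=5]  = -15
Without intervention: N = 6 if L >= 1 else 5  [with L=2]  = 6; K = |N - L|  [with N=6, L=2]  = 4; G = N*K  [with N=6, K=4]  = 24.
Change = -15 − 24 = -39.

-39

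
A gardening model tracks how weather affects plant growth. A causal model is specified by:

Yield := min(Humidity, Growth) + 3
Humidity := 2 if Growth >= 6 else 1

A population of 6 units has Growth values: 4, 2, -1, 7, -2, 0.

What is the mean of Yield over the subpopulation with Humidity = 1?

E[Yield|Humidity=1] averages over only the 5 units with Humidity=1 (Growth = 4, 2, -1, -2, 0): Yield = 4, 4, 2, 1, 3, mean 2.8.

2.8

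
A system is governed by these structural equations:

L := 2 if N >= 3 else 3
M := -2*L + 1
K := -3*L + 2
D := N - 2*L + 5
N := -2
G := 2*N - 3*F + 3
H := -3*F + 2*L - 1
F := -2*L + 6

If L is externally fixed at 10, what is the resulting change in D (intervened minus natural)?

-14

Under do(L=10), the mechanism L := 2 if N >= 3 else 3 is discarded; L is fixed at 10.
D = N - 2*L + 5  [with N=-2, L=10]  = -17
Without intervention: L = 2 if N >= 3 else 3  [with N=-2]  = 3; D = N - 2*L + 5  [with N=-2, L=3]  = -3.
Change = -17 − (-3) = -14.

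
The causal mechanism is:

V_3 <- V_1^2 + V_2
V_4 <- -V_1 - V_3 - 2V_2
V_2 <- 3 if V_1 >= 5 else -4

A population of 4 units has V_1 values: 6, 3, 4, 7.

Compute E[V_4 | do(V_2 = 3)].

The intervention sets V_2=3 in all 4 units regardless of V_1. Recomputing V_4 per unit gives -51, -21, -29, -65; average -41.5.

-41.5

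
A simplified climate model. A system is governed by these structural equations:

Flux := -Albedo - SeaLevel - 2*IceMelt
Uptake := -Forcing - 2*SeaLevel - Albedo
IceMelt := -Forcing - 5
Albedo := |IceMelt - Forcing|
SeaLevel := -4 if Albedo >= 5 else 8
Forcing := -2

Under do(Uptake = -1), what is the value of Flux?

-3

do(Uptake=-1) replaces the equation Uptake := -Forcing - 2*SeaLevel - Albedo with the constant Uptake = -1.
Since Flux is not a descendant of the intervened variable, it is unaffected.
IceMelt = -Forcing - 5  [with Forcing=-2]  = -3
Albedo = |IceMelt - Forcing|  [with IceMelt=-3, Forcing=-2]  = 1
SeaLevel = -4 if Albedo >= 5 else 8  [with Albedo=1]  = 8
Flux = -Albedo - SeaLevel - 2*IceMelt  [with Albedo=1, SeaLevel=8, IceMelt=-3]  = -3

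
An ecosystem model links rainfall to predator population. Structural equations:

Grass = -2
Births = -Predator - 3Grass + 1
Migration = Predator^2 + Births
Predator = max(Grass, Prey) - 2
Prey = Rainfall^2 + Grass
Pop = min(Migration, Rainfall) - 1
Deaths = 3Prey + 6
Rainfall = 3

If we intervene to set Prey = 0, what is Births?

9

do(Prey=0) replaces the equation Prey = Rainfall^2 + Grass with the constant Prey = 0.
Predator = max(Grass, Prey) - 2  [with Grass=-2, Prey=0]  = -2
Births = -Predator - 3Grass + 1  [with Predator=-2, Grass=-2]  = 9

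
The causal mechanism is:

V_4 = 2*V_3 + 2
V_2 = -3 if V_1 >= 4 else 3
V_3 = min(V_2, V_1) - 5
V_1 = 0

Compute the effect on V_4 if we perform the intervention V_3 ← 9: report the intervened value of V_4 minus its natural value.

28

The intervention breaks the incoming arrows to V_3: V_3 = min(V_2, V_1) - 5 no longer applies, and V_3 = 9.
V_4 = 2*V_3 + 2  [with V_3=9]  = 20
Without intervention: V_2 = -3 if V_1 >= 4 else 3  [with V_1=0]  = 3; V_3 = min(V_2, V_1) - 5  [with V_2=3, V_1=0]  = -5; V_4 = 2*V_3 + 2  [with V_3=-5]  = -8.
Change = 20 − (-8) = 28.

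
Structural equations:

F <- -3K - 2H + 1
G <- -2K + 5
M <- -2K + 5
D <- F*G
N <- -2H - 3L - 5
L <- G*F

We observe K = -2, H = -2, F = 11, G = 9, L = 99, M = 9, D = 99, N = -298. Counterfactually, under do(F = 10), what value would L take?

do(F=10) replaces the equation F <- -3K - 2H + 1 with the constant F = 10.
G = -2K + 5  [with K=-2]  = 9
L = G*F  [with G=9, F=10]  = 90

90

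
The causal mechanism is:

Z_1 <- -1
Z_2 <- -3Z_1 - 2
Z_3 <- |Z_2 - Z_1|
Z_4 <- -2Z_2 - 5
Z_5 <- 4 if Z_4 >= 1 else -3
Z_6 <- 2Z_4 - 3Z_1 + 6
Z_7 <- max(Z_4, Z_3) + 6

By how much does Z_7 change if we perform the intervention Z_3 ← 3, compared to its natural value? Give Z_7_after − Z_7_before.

The intervention breaks the incoming arrows to Z_3: Z_3 <- |Z_2 - Z_1| no longer applies, and Z_3 = 3.
Z_2 = -3Z_1 - 2  [with Z_1=-1]  = 1
Z_4 = -2Z_2 - 5  [with Z_2=1]  = -7
Z_7 = max(Z_4, Z_3) + 6  [with Z_4=-7, Z_3=3]  = 9
Without intervention: Z_2 = -3Z_1 - 2  [with Z_1=-1]  = 1; Z_3 = |Z_2 - Z_1|  [with Z_2=1, Z_1=-1]  = 2; Z_4 = -2Z_2 - 5  [with Z_2=1]  = -7; Z_7 = max(Z_4, Z_3) + 6  [with Z_4=-7, Z_3=2]  = 8.
Change = 9 − 8 = 1.

1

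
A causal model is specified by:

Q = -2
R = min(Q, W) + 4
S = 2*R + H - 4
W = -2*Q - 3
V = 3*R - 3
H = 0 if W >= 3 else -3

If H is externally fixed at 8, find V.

3

Under do(H=8), the mechanism H = 0 if W >= 3 else -3 is discarded; H is fixed at 8.
Since V is not a descendant of the intervened variable, it is unaffected.
W = -2*Q - 3  [with Q=-2]  = 1
R = min(Q, W) + 4  [with Q=-2, W=1]  = 2
V = 3*R - 3  [with R=2]  = 3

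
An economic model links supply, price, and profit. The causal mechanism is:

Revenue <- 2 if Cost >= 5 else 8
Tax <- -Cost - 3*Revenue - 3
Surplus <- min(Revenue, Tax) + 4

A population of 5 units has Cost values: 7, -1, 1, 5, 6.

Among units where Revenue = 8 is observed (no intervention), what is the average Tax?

-27

E[Tax|Revenue=8] averages over only the 2 units with Revenue=8 (Cost = -1, 1): Tax = -26, -28, mean -27.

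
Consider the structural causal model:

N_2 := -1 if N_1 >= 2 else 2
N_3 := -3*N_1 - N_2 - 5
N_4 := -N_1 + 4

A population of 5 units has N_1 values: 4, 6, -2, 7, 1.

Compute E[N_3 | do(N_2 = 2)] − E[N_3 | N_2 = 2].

-11.1

The intervention sets N_2=2 in all 5 units regardless of N_1. Recomputing N_3 per unit gives -19, -25, -1, -28, -10; average -16.6.
Conditioning on N_2=2 selects the 2 unit(s) with N_1 ∈ {-2, 1}. Their N_3 values: -1, -10. Mean = -5.5.
Difference = -16.6 − (-5.5) = -11.1.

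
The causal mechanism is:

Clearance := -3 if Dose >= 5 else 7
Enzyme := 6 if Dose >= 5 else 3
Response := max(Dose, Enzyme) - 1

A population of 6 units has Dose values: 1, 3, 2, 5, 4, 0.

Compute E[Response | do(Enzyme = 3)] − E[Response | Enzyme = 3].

0.3

Under do(Enzyme=3), Enzyme's equation is replaced by Enzyme=3 for every unit. Per-unit Response: 2, 2, 2, 4, 3, 2. Mean = 2.5.
E[Response|Enzyme=3] averages over only the 5 units with Enzyme=3 (Dose = 1, 3, 2, 4, 0): Response = 2, 2, 2, 3, 2, mean 2.2.
Difference = 2.5 − 2.2 = 0.3.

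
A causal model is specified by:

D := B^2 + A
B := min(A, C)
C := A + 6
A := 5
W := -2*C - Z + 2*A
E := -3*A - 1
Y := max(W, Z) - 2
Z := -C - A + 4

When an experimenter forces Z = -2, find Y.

The intervention breaks the incoming arrows to Z: Z := -C - A + 4 no longer applies, and Z = -2.
C = A + 6  [with A=5]  = 11
W = -2*C - Z + 2*A  [with C=11, Z=-2, A=5]  = -10
Y = max(W, Z) - 2  [with W=-10, Z=-2]  = -4

-4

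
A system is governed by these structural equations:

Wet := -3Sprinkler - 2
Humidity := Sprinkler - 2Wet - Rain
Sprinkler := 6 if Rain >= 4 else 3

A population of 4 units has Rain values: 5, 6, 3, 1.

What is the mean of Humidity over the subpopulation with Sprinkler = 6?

Conditioning on Sprinkler=6 selects the 2 unit(s) with Rain ∈ {5, 6}. Their Humidity values: 41, 40. Mean = 40.5.

40.5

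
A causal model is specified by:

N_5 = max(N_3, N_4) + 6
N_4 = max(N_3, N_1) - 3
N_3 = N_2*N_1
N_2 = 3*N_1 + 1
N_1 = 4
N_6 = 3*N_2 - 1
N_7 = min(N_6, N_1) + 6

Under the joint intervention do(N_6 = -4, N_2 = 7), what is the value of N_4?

Under do(N_6 = -4, N_2 = 7), each intervened variable's structural equation is replaced by its fixed value.
N_3 = N_2*N_1  [with N_2=7, N_1=4]  = 28
N_4 = max(N_3, N_1) - 3  [with N_3=28, N_1=4]  = 25

25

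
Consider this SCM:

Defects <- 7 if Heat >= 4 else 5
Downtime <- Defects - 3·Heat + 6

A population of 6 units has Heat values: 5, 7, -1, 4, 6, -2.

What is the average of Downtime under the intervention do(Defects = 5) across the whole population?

1.5

Under do(Defects=5), Defects's equation is replaced by Defects=5 for every unit. Per-unit Downtime: -4, -10, 14, -1, -7, 17. Mean = 1.5.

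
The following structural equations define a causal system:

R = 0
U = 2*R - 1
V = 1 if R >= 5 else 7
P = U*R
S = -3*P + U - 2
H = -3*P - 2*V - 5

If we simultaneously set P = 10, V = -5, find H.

The joint intervention fixes P = 10, V = -5, removing each variable's own equation.
H = -3*P - 2*V - 5  [with P=10, V=-5]  = -25

-25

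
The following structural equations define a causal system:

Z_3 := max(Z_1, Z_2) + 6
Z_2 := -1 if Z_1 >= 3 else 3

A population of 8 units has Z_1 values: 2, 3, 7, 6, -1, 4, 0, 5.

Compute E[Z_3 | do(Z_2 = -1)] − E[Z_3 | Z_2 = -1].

Every unit gets Z_2=-1 under the intervention. Z_3 values become 8, 9, 13, 12, 5, 10, 6, 11; E[Z_3|do(Z_2=-1)] = 9.25.
Conditioning on Z_2=-1 selects the 5 unit(s) with Z_1 ∈ {3, 7, 6, 4, 5}. Their Z_3 values: 9, 13, 12, 10, 11. Mean = 11.
Difference = 9.25 − 11 = -1.75.

-1.75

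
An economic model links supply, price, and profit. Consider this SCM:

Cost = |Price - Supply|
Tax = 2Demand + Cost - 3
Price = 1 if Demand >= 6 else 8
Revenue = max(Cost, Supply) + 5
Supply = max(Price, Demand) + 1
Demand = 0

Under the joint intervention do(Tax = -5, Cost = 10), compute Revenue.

15

Setting Tax = -5, Cost = 10 by intervention discards those variables' equations.
Price = 1 if Demand >= 6 else 8  [with Demand=0]  = 8
Supply = max(Price, Demand) + 1  [with Price=8, Demand=0]  = 9
Revenue = max(Cost, Supply) + 5  [with Cost=10, Supply=9]  = 15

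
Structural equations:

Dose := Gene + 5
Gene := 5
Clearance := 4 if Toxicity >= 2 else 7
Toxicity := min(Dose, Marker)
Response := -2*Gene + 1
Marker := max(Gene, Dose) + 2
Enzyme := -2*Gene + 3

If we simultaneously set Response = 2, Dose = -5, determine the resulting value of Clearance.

7

Setting Response = 2, Dose = -5 by intervention discards those variables' equations.
Marker = max(Gene, Dose) + 2  [with Gene=5, Dose=-5]  = 7
Toxicity = min(Dose, Marker)  [with Dose=-5, Marker=7]  = -5
Clearance = 4 if Toxicity >= 2 else 7  [with Toxicity=-5]  = 7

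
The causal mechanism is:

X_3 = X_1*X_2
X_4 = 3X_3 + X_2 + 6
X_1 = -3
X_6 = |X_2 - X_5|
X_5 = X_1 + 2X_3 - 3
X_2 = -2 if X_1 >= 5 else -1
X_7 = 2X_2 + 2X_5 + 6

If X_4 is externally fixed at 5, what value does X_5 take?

Intervening sets X_4 = 5 and removes its equation (X_4 = 3X_3 + X_2 + 6).
No directed path runs from X_4 to X_5, so X_5 keeps its natural value.
X_2 = -2 if X_1 >= 5 else -1  [with X_1=-3]  = -1
X_3 = X_1*X_2  [with X_1=-3, X_2=-1]  = 3
X_5 = X_1 + 2X_3 - 3  [with X_1=-3, X_3=3]  = 0

0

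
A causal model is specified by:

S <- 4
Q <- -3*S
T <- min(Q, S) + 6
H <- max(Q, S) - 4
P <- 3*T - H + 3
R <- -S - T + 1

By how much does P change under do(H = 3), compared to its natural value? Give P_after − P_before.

Intervening sets H = 3 and removes its equation (H <- max(Q, S) - 4).
Q = -3*S  [with S=4]  = -12
T = min(Q, S) + 6  [with Q=-12, S=4]  = -6
P = 3*T - H + 3  [with T=-6, H=3]  = -18
Without intervention: Q = -3*S  [with S=4]  = -12; T = min(Q, S) + 6  [with Q=-12, S=4]  = -6; H = max(Q, S) - 4  [with Q=-12, S=4]  = 0; P = 3*T - H + 3  [with T=-6, H=0]  = -15.
Change = -18 − (-15) = -3.

-3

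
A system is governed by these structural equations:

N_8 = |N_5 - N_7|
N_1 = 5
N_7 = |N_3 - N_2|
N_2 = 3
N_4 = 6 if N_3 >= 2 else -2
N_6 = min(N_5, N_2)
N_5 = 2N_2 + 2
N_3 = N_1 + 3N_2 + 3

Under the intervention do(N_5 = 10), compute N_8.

do(N_5=10) replaces the equation N_5 = 2N_2 + 2 with the constant N_5 = 10.
N_3 = N_1 + 3N_2 + 3  [with N_1=5, N_2=3]  = 17
N_7 = |N_3 - N_2|  [with N_3=17, N_2=3]  = 14
N_8 = |N_5 - N_7|  [with N_5=10, N_7=14]  = 4

4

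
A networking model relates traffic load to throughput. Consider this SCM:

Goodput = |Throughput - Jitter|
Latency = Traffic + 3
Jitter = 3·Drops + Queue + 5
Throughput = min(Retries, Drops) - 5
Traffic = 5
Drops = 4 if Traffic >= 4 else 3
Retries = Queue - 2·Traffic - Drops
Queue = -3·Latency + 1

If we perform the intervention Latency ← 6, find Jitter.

0

Under do(Latency=6), the mechanism Latency = Traffic + 3 is discarded; Latency is fixed at 6.
Queue = -3·Latency + 1  [with Latency=6]  = -17
Drops = 4 if Traffic >= 4 else 3  [with Traffic=5]  = 4
Jitter = 3·Drops + Queue + 5  [with Drops=4, Queue=-17]  = 0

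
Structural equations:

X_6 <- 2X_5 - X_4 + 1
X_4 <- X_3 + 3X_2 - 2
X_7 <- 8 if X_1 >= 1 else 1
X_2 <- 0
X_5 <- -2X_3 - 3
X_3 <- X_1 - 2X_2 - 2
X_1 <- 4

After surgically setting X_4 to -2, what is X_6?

-11

Under do(X_4=-2), the mechanism X_4 <- X_3 + 3X_2 - 2 is discarded; X_4 is fixed at -2.
X_3 = X_1 - 2X_2 - 2  [with X_1=4, X_2=0]  = 2
X_5 = -2X_3 - 3  [with X_3=2]  = -7
X_6 = 2X_5 - X_4 + 1  [with X_5=-7, X_4=-2]  = -11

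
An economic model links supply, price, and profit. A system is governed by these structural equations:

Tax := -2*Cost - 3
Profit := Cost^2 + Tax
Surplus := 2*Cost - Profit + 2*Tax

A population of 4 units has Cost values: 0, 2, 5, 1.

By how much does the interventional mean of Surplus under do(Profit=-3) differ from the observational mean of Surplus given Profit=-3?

-2

The intervention sets Profit=-3 in all 4 units regardless of Cost. Recomputing Surplus per unit gives -3, -7, -13, -5; average -7.
Conditioning on Profit=-3 selects the 2 unit(s) with Cost ∈ {0, 2}. Their Surplus values: -3, -7. Mean = -5.
Difference = -7 − (-5) = -2.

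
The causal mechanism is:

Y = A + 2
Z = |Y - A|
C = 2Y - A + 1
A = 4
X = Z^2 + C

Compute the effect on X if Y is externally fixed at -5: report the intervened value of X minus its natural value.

55

do(Y=-5) replaces the equation Y = A + 2 with the constant Y = -5.
C = 2Y - A + 1  [with Y=-5, A=4]  = -13
Z = |Y - A|  [with Y=-5, A=4]  = 9
X = Z^2 + C  [with Z=9, C=-13]  = 68
Without intervention: Y = A + 2  [with A=4]  = 6; C = 2Y - A + 1  [with Y=6, A=4]  = 9; Z = |Y - A|  [with Y=6, A=4]  = 2; X = Z^2 + C  [with Z=2, C=9]  = 13.
Change = 68 − 13 = 55.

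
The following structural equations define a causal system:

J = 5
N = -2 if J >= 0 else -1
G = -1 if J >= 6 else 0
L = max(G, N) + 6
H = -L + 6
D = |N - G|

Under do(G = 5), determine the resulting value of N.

-2

Under do(G=5), the mechanism G = -1 if J >= 6 else 0 is discarded; G is fixed at 5.
Since N is not a descendant of the intervened variable, it is unaffected.
N = -2 if J >= 0 else -1  [with J=5]  = -2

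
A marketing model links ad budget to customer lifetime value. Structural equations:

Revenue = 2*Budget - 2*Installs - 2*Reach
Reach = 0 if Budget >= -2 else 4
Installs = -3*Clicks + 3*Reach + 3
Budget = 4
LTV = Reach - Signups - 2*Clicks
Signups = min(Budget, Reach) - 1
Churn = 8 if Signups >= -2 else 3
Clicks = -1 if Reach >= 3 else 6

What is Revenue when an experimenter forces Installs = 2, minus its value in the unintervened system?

-34

The intervention breaks the incoming arrows to Installs: Installs = -3*Clicks + 3*Reach + 3 no longer applies, and Installs = 2.
Reach = 0 if Budget >= -2 else 4  [with Budget=4]  = 0
Revenue = 2*Budget - 2*Installs - 2*Reach  [with Budget=4, Installs=2, Reach=0]  = 4
Without intervention: Reach = 0 if Budget >= -2 else 4  [with Budget=4]  = 0; Clicks = -1 if Reach >= 3 else 6  [with Reach=0]  = 6; Installs = -3*Clicks + 3*Reach + 3  [with Clicks=6, Reach=0]  = -15; Revenue = 2*Budget - 2*Installs - 2*Reach  [with Budget=4, Installs=-15, Reach=0]  = 38.
Change = 4 − 38 = -34.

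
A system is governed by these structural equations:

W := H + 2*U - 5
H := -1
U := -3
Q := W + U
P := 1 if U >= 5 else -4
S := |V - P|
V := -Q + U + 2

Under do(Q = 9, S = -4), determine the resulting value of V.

The joint intervention fixes Q = 9, S = -4, removing each variable's own equation.
V = -Q + U + 2  [with Q=9, U=-3]  = -10

-10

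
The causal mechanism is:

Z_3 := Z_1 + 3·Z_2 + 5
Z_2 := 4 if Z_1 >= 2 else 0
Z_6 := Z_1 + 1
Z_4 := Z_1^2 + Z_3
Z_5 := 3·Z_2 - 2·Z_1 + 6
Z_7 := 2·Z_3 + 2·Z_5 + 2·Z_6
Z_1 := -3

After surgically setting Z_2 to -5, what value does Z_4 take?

Under do(Z_2=-5), the mechanism Z_2 := 4 if Z_1 >= 2 else 0 is discarded; Z_2 is fixed at -5.
Z_3 = Z_1 + 3·Z_2 + 5  [with Z_1=-3, Z_2=-5]  = -13
Z_4 = Z_1^2 + Z_3  [with Z_1=-3, Z_3=-13]  = -4

-4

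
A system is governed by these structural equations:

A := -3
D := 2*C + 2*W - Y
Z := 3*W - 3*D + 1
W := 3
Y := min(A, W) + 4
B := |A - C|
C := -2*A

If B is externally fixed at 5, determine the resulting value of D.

The intervention breaks the incoming arrows to B: B := |A - C| no longer applies, and B = 5.
Since D is not a descendant of the intervened variable, it is unaffected.
C = -2*A  [with A=-3]  = 6
Y = min(A, W) + 4  [with A=-3, W=3]  = 1
D = 2*C + 2*W - Y  [with C=6, W=3, Y=1]  = 17

17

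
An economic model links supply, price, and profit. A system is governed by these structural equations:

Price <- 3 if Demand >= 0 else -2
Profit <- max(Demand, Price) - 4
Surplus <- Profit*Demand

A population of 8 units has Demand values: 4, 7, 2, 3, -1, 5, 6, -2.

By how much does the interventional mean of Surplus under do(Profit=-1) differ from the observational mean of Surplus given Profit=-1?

-0.5

The intervention sets Profit=-1 in all 8 units regardless of Demand. Recomputing Surplus per unit gives -4, -7, -2, -3, 1, -5, -6, 2; average -3.
E[Surplus|Profit=-1] averages over only the 2 units with Profit=-1 (Demand = 2, 3): Surplus = -2, -3, mean -2.5.
Difference = -3 − (-2.5) = -0.5.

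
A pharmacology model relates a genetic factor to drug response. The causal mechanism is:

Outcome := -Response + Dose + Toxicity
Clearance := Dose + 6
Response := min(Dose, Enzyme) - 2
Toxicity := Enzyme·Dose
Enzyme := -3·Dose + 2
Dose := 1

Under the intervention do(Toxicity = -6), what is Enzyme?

The intervention breaks the incoming arrows to Toxicity: Toxicity := Enzyme·Dose no longer applies, and Toxicity = -6.
Since Enzyme is not a descendant of the intervened variable, it is unaffected.
Enzyme = -3·Dose + 2  [with Dose=1]  = -1

-1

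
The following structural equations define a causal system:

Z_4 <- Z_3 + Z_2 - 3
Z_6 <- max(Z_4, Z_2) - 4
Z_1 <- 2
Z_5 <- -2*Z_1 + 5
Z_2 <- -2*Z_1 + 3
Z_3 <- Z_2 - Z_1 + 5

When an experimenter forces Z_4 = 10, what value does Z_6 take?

Under do(Z_4=10), the mechanism Z_4 <- Z_3 + Z_2 - 3 is discarded; Z_4 is fixed at 10.
Z_2 = -2*Z_1 + 3  [with Z_1=2]  = -1
Z_6 = max(Z_4, Z_2) - 4  [with Z_4=10, Z_2=-1]  = 6

6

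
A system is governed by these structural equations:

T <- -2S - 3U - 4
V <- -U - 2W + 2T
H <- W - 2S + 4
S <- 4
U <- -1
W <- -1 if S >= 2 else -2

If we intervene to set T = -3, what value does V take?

-3

The intervention breaks the incoming arrows to T: T <- -2S - 3U - 4 no longer applies, and T = -3.
W = -1 if S >= 2 else -2  [with S=4]  = -1
V = -U - 2W + 2T  [with U=-1, W=-1, T=-3]  = -3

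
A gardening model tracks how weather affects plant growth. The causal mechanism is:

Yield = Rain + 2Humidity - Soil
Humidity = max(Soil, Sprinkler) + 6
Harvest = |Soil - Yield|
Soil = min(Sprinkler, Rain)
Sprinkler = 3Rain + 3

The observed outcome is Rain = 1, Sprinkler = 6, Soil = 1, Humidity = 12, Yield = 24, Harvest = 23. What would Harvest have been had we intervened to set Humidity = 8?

Under do(Humidity=8), the mechanism Humidity = max(Soil, Sprinkler) + 6 is discarded; Humidity is fixed at 8.
Sprinkler = 3Rain + 3  [with Rain=1]  = 6
Soil = min(Sprinkler, Rain)  [with Sprinkler=6, Rain=1]  = 1
Yield = Rain + 2Humidity - Soil  [with Rain=1, Humidity=8, Soil=1]  = 16
Harvest = |Soil - Yield|  [with Soil=1, Yield=16]  = 15

15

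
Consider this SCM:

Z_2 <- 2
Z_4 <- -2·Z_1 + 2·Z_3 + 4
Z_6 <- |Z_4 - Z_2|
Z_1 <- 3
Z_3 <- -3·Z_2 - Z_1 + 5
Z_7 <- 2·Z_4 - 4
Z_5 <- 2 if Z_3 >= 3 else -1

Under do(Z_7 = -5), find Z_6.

12

Intervening sets Z_7 = -5 and removes its equation (Z_7 <- 2·Z_4 - 4).
Since Z_6 is not a descendant of the intervened variable, it is unaffected.
Z_3 = -3·Z_2 - Z_1 + 5  [with Z_2=2, Z_1=3]  = -4
Z_4 = -2·Z_1 + 2·Z_3 + 4  [with Z_1=3, Z_3=-4]  = -10
Z_6 = |Z_4 - Z_2|  [with Z_4=-10, Z_2=2]  = 12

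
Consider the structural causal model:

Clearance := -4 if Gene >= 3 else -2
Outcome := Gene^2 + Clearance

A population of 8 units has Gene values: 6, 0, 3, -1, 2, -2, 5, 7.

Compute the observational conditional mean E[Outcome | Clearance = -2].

0.25

E[Outcome|Clearance=-2] averages over only the 4 units with Clearance=-2 (Gene = 0, -1, 2, -2): Outcome = -2, -1, 2, 2, mean 0.25.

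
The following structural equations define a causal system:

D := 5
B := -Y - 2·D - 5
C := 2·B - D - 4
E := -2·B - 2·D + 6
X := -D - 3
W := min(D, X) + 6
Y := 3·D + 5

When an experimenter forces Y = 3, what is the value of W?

Under do(Y=3), the mechanism Y := 3·D + 5 is discarded; Y is fixed at 3.
No directed path runs from Y to W, so W keeps its natural value.
X = -D - 3  [with D=5]  = -8
W = min(D, X) + 6  [with D=5, X=-8]  = -2

-2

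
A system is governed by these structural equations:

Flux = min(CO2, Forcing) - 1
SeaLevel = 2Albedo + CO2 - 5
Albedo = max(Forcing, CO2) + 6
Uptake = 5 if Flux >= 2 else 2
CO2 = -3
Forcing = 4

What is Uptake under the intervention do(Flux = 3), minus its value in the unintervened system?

3

The intervention breaks the incoming arrows to Flux: Flux = min(CO2, Forcing) - 1 no longer applies, and Flux = 3.
Uptake = 5 if Flux >= 2 else 2  [with Flux=3]  = 5
Without intervention: Flux = min(CO2, Forcing) - 1  [with CO2=-3, Forcing=4]  = -4; Uptake = 5 if Flux >= 2 else 2  [with Flux=-4]  = 2.
Change = 5 − 2 = 3.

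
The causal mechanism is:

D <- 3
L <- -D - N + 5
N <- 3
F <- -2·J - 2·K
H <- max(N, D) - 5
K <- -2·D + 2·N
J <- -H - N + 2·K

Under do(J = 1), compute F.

-2

Intervening sets J = 1 and removes its equation (J <- -H - N + 2·K).
K = -2·D + 2·N  [with D=3, N=3]  = 0
F = -2·J - 2·K  [with J=1, K=0]  = -2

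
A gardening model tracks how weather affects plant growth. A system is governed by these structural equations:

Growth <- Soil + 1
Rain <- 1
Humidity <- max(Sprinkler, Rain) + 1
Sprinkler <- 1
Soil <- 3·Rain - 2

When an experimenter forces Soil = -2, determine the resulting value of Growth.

The intervention breaks the incoming arrows to Soil: Soil <- 3·Rain - 2 no longer applies, and Soil = -2.
Growth = Soil + 1  [with Soil=-2]  = -1

-1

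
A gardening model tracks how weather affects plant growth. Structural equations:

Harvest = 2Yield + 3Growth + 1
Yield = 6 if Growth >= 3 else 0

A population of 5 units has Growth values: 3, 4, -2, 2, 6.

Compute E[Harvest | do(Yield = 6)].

do(Yield=6) breaks Yield's dependence on Growth. With Yield=6 fixed, Harvest across the units is 22, 25, 7, 19, 31, mean 20.8.

20.8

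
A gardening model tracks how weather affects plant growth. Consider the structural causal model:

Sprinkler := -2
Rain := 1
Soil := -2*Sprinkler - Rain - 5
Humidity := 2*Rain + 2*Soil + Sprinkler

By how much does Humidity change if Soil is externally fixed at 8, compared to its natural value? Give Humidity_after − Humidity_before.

20

The intervention breaks the incoming arrows to Soil: Soil := -2*Sprinkler - Rain - 5 no longer applies, and Soil = 8.
Humidity = 2*Rain + 2*Soil + Sprinkler  [with Rain=1, Soil=8, Sprinkler=-2]  = 16
Without intervention: Soil = -2*Sprinkler - Rain - 5  [with Sprinkler=-2, Rain=1]  = -2; Humidity = 2*Rain + 2*Soil + Sprinkler  [with Rain=1, Soil=-2, Sprinkler=-2]  = -4.
Change = 16 − (-4) = 20.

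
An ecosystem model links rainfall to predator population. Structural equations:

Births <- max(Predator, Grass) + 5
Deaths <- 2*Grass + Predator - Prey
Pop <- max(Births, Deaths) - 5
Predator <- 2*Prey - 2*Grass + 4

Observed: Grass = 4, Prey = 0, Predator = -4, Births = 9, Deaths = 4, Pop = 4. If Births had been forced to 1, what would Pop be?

-1

Under do(Births=1), the mechanism Births <- max(Predator, Grass) + 5 is discarded; Births is fixed at 1.
Predator = 2*Prey - 2*Grass + 4  [with Prey=0, Grass=4]  = -4
Deaths = 2*Grass + Predator - Prey  [with Grass=4, Predator=-4, Prey=0]  = 4
Pop = max(Births, Deaths) - 5  [with Births=1, Deaths=4]  = -1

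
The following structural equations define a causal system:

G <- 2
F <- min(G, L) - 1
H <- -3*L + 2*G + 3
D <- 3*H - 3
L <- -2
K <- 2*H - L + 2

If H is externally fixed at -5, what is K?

Intervening sets H = -5 and removes its equation (H <- -3*L + 2*G + 3).
K = 2*H - L + 2  [with H=-5, L=-2]  = -6

-6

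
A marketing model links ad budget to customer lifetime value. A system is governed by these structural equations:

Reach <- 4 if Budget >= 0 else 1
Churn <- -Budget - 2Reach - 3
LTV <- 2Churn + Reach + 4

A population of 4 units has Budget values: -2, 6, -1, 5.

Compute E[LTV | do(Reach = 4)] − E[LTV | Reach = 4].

7

do(Reach=4) breaks Reach's dependence on Budget. With Reach=4 fixed, LTV across the units is -10, -26, -12, -24, mean -18.
Observing Reach=4 restricts to units where Reach's equation naturally yields 4: Budget ∈ {6, 5}. In that subpopulation LTV = -26, -24, mean -25.
Difference = -18 − (-25) = 7.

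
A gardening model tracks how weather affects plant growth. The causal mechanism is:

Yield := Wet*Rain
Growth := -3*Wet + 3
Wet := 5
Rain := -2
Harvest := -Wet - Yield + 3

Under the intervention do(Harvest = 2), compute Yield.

-10

The intervention breaks the incoming arrows to Harvest: Harvest := -Wet - Yield + 3 no longer applies, and Harvest = 2.
Since Yield is not a descendant of the intervened variable, it is unaffected.
Yield = Wet*Rain  [with Wet=5, Rain=-2]  = -10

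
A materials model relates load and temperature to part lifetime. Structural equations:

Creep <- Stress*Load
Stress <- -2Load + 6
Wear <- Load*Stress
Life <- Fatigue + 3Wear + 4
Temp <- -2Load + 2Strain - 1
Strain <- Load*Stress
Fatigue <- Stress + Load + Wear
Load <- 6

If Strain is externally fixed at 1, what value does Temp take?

The intervention breaks the incoming arrows to Strain: Strain <- Load*Stress no longer applies, and Strain = 1.
Temp = -2Load + 2Strain - 1  [with Load=6, Strain=1]  = -11

-11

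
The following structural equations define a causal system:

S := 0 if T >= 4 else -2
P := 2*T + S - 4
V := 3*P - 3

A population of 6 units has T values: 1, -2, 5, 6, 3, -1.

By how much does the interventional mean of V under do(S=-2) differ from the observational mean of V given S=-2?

10.5

The intervention sets S=-2 in all 6 units regardless of T. Recomputing V per unit gives -15, -33, 9, 15, -3, -27; average -9.
Observing S=-2 restricts to units where S's equation naturally yields -2: T ∈ {1, -2, 3, -1}. In that subpopulation V = -15, -33, -3, -27, mean -19.5.
Difference = -9 − (-19.5) = 10.5.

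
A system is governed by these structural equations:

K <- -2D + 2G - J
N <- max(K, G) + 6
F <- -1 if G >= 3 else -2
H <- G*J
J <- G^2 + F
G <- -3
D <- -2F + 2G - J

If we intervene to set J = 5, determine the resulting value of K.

The intervention breaks the incoming arrows to J: J <- G^2 + F no longer applies, and J = 5.
F = -1 if G >= 3 else -2  [with G=-3]  = -2
D = -2F + 2G - J  [with F=-2, G=-3, J=5]  = -7
K = -2D + 2G - J  [with D=-7, G=-3, J=5]  = 3

3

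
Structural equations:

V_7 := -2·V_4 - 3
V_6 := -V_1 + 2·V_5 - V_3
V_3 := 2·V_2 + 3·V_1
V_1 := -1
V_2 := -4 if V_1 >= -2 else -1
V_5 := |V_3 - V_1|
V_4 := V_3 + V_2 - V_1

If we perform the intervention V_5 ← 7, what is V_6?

The intervention breaks the incoming arrows to V_5: V_5 := |V_3 - V_1| no longer applies, and V_5 = 7.
V_2 = -4 if V_1 >= -2 else -1  [with V_1=-1]  = -4
V_3 = 2·V_2 + 3·V_1  [with V_2=-4, V_1=-1]  = -11
V_6 = -V_1 + 2·V_5 - V_3  [with V_1=-1, V_5=7, V_3=-11]  = 26

26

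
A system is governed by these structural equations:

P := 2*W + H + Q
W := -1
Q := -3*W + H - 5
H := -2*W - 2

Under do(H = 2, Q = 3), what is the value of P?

Setting H = 2, Q = 3 by intervention discards those variables' equations.
P = 2*W + H + Q  [with W=-1, H=2, Q=3]  = 3

3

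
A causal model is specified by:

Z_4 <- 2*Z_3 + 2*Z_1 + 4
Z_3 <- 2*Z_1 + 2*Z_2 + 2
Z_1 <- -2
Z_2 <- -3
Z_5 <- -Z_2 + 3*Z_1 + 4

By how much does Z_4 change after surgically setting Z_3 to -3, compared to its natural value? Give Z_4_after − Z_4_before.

The intervention breaks the incoming arrows to Z_3: Z_3 <- 2*Z_1 + 2*Z_2 + 2 no longer applies, and Z_3 = -3.
Z_4 = 2*Z_3 + 2*Z_1 + 4  [with Z_3=-3, Z_1=-2]  = -6
Without intervention: Z_3 = 2*Z_1 + 2*Z_2 + 2  [with Z_1=-2, Z_2=-3]  = -8; Z_4 = 2*Z_3 + 2*Z_1 + 4  [with Z_3=-8, Z_1=-2]  = -16.
Change = -6 − (-16) = 10.

10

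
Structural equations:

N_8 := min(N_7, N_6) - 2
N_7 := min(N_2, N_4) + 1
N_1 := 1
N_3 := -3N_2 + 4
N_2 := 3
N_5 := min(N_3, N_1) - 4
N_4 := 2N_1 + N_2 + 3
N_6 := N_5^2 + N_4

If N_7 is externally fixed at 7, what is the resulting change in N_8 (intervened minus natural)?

do(N_7=7) replaces the equation N_7 := min(N_2, N_4) + 1 with the constant N_7 = 7.
N_3 = -3N_2 + 4  [with N_2=3]  = -5
N_4 = 2N_1 + N_2 + 3  [with N_1=1, N_2=3]  = 8
N_5 = min(N_3, N_1) - 4  [with N_3=-5, N_1=1]  = -9
N_6 = N_5^2 + N_4  [with N_5=-9, N_4=8]  = 89
N_8 = min(N_7, N_6) - 2  [with N_7=7, N_6=89]  = 5
Without intervention: N_3 = -3N_2 + 4  [with N_2=3]  = -5; N_4 = 2N_1 + N_2 + 3  [with N_1=1, N_2=3]  = 8; N_5 = min(N_3, N_1) - 4  [with N_3=-5, N_1=1]  = -9; N_6 = N_5^2 + N_4  [with N_5=-9, N_4=8]  = 89; N_7 = min(N_2, N_4) + 1  [with N_2=3, N_4=8]  = 4; N_8 = min(N_7, N_6) - 2  [with N_7=4, N_6=89]  = 2.
Change = 5 − 2 = 3.

3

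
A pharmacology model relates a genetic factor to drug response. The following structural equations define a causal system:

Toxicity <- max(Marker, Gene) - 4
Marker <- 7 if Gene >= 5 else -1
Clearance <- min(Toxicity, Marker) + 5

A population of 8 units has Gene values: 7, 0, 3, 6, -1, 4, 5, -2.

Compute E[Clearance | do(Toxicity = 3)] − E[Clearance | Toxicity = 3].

-2.5

Under do(Toxicity=3), Toxicity's equation is replaced by Toxicity=3 for every unit. Per-unit Clearance: 8, 4, 4, 8, 4, 4, 8, 4. Mean = 5.5.
E[Clearance|Toxicity=3] averages over only the 3 units with Toxicity=3 (Gene = 7, 6, 5): Clearance = 8, 8, 8, mean 8.
Difference = 5.5 − 8 = -2.5.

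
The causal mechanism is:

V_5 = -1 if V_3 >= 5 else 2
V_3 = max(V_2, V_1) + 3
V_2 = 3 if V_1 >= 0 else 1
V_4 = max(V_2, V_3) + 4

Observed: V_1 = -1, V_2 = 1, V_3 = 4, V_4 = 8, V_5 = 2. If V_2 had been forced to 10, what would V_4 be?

Under do(V_2=10), the mechanism V_2 = 3 if V_1 >= 0 else 1 is discarded; V_2 is fixed at 10.
V_3 = max(V_2, V_1) + 3  [with V_2=10, V_1=-1]  = 13
V_4 = max(V_2, V_3) + 4  [with V_2=10, V_3=13]  = 17

17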